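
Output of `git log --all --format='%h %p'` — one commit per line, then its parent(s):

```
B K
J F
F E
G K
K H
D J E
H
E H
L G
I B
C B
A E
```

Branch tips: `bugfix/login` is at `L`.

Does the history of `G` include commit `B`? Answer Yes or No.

No

Ancestors of G: {G, H, K}.
B is not in that set, so it is not an ancestor of G.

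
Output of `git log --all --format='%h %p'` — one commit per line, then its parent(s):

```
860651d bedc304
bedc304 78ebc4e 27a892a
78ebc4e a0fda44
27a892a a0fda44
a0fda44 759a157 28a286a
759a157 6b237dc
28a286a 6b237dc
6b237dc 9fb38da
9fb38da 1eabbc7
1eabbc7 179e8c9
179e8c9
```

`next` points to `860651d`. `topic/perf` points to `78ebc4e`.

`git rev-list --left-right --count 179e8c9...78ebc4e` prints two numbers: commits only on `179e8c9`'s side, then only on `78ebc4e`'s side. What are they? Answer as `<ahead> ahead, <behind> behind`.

Reachable from 179e8c9: {179e8c9}.
Reachable from 78ebc4e: {179e8c9, 1eabbc7, 28a286a, 6b237dc, 759a157, 78ebc4e, 9fb38da, a0fda44}.
Only in 179e8c9's history (ahead): {} — 0.
Only in 78ebc4e's history (behind): {1eabbc7, 28a286a, 6b237dc, 759a157, 78ebc4e, 9fb38da, a0fda44} — 7.

0 ahead, 7 behind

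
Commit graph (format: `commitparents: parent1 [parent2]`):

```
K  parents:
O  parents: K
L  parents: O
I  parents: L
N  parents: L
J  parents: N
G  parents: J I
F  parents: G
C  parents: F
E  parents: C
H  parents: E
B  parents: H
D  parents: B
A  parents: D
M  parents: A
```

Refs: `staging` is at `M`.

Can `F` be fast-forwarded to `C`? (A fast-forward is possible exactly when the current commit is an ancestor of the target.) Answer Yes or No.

Yes

A fast-forward from F to C is possible iff F is an ancestor of C.
Ancestors of C: {C, F, G, I, J, K, L, N, O}.
F is among them, so fast-forward is possible.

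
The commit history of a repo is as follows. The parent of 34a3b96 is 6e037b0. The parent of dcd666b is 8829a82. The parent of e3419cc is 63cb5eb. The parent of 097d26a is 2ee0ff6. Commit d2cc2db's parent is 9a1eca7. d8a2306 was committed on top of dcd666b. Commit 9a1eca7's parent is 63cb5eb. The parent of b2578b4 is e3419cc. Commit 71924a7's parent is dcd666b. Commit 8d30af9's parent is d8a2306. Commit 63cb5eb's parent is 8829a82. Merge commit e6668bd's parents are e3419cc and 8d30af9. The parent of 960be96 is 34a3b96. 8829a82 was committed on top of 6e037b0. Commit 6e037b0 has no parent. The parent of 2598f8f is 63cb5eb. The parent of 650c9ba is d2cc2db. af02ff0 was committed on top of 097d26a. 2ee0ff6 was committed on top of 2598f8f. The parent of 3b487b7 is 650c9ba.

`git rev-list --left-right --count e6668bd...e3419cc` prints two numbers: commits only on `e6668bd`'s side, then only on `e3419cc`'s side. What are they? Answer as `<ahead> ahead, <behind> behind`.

Reachable from e6668bd: {63cb5eb, 6e037b0, 8829a82, 8d30af9, d8a2306, dcd666b, e3419cc, e6668bd}.
Reachable from e3419cc: {63cb5eb, 6e037b0, 8829a82, e3419cc}.
Only in e6668bd's history (ahead): {8d30af9, d8a2306, dcd666b, e6668bd} — 4.
Only in e3419cc's history (behind): {} — 0.

4 ahead, 0 behind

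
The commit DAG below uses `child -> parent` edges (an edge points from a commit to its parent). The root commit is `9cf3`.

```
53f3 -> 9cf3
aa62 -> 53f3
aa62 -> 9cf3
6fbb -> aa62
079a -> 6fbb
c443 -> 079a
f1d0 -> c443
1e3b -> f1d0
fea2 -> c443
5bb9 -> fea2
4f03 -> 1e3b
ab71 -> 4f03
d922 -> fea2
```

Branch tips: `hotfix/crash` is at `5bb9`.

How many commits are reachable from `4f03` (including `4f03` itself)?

Walking parent pointers from 4f03: reachable set = {079a, 1e3b, 4f03, 53f3, 6fbb, 9cf3, aa62, c443, f1d0}.
That is 9 commits.

9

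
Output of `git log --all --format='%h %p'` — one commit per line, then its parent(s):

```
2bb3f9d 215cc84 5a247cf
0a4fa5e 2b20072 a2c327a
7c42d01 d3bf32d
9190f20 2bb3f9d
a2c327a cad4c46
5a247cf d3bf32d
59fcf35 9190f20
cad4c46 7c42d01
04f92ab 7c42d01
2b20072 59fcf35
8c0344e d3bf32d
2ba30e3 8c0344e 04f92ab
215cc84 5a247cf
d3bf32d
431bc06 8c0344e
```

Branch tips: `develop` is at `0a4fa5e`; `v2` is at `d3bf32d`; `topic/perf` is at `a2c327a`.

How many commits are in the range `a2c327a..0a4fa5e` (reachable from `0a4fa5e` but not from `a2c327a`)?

7

Reachable from 0a4fa5e: {0a4fa5e, 215cc84, 2b20072, 2bb3f9d, 59fcf35, 5a247cf, 7c42d01, 9190f20, a2c327a, cad4c46, d3bf32d}.
Reachable from a2c327a: {7c42d01, a2c327a, cad4c46, d3bf32d}.
In 0a4fa5e's history but not a2c327a's: {0a4fa5e, 215cc84, 2b20072, 2bb3f9d, 59fcf35, 5a247cf, 9190f20} — 7 commits.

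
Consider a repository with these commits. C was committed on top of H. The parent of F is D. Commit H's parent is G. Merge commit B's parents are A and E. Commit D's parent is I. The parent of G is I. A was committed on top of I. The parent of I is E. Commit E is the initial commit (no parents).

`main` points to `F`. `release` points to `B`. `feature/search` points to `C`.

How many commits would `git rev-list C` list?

5

Walking parent pointers from C: reachable set = {C, E, G, H, I}.
That is 5 commits.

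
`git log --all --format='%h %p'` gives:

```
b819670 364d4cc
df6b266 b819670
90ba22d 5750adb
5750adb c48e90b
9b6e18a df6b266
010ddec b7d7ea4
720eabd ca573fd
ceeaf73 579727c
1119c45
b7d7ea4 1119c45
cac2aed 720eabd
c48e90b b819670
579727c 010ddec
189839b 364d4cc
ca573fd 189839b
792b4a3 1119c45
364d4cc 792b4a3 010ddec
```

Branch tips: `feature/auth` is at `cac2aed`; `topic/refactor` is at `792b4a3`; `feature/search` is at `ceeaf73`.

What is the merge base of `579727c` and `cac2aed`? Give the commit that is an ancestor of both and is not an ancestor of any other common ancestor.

Ancestors of 579727c: {010ddec, 1119c45, 579727c, b7d7ea4}.
Ancestors of cac2aed: {010ddec, 1119c45, 189839b, 364d4cc, 720eabd, 792b4a3, b7d7ea4, ca573fd, cac2aed}.
Common ancestors: {010ddec, 1119c45, b7d7ea4}.
Among these, 010ddec is not an ancestor of any other common ancestor — it is the merge base.

010ddec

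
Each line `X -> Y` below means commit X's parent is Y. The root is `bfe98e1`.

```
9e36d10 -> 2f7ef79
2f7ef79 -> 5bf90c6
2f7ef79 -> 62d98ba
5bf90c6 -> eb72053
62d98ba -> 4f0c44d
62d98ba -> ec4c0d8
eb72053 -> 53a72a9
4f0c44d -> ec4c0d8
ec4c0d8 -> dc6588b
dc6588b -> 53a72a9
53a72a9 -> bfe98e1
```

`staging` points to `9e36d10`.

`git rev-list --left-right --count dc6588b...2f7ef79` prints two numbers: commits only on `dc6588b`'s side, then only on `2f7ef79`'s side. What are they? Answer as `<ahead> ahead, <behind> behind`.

0 ahead, 6 behind

Reachable from dc6588b: {53a72a9, bfe98e1, dc6588b}.
Reachable from 2f7ef79: {2f7ef79, 4f0c44d, 53a72a9, 5bf90c6, 62d98ba, bfe98e1, dc6588b, eb72053, ec4c0d8}.
Only in dc6588b's history (ahead): {} — 0.
Only in 2f7ef79's history (behind): {2f7ef79, 4f0c44d, 5bf90c6, 62d98ba, eb72053, ec4c0d8} — 6.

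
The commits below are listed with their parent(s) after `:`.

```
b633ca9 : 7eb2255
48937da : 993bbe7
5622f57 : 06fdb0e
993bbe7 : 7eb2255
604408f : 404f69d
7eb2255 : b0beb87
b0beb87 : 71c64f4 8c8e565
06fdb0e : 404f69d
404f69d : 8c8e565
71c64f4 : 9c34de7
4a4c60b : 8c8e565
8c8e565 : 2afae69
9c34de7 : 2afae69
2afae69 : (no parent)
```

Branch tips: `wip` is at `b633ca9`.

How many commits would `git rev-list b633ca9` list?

7

Walking parent pointers from b633ca9: reachable set = {2afae69, 71c64f4, 7eb2255, 8c8e565, 9c34de7, b0beb87, b633ca9}.
That is 7 commits.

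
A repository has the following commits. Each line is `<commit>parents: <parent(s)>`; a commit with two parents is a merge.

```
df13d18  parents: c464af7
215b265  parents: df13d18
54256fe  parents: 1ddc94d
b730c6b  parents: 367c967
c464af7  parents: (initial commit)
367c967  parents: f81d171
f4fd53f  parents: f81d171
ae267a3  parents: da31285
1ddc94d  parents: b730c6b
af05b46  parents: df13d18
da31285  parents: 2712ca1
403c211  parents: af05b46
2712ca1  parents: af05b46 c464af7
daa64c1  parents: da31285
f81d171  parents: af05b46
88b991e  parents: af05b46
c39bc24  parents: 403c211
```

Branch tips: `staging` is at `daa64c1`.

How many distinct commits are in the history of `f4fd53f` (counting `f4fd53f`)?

5

Walking parent pointers from f4fd53f: reachable set = {af05b46, c464af7, df13d18, f4fd53f, f81d171}.
That is 5 commits.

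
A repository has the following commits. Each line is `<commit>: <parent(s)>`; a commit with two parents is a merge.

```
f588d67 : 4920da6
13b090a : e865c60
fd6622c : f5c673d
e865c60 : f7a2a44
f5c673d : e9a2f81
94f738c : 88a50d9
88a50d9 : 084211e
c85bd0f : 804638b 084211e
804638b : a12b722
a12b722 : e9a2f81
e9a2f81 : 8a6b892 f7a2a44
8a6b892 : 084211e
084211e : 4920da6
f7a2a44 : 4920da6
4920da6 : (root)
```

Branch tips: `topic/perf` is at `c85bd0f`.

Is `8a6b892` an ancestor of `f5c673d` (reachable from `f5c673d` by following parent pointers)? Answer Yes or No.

Ancestors of f5c673d (commits reachable by following parents): {084211e, 4920da6, 8a6b892, e9a2f81, f5c673d, f7a2a44}.
8a6b892 is in that set, so it is an ancestor of f5c673d.

Yes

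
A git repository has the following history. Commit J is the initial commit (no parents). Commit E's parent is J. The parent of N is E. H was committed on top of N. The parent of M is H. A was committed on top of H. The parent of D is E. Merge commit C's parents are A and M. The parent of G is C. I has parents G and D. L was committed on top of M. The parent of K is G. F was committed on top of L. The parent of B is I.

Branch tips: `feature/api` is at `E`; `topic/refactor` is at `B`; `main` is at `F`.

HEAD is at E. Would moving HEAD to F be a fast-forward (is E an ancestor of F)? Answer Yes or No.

A fast-forward from E to F is possible iff E is an ancestor of F.
Ancestors of F: {E, F, H, J, L, M, N}.
E is among them, so fast-forward is possible.

Yes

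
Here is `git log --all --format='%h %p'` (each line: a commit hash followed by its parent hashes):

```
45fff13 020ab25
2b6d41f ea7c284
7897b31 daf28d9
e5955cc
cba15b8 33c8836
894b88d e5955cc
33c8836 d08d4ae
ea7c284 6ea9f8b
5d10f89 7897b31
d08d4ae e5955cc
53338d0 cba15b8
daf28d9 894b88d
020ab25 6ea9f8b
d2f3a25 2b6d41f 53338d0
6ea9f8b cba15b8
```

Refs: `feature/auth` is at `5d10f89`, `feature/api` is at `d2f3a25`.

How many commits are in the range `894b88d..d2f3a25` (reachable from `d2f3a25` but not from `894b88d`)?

8

Reachable from d2f3a25: {2b6d41f, 33c8836, 53338d0, 6ea9f8b, cba15b8, d08d4ae, d2f3a25, e5955cc, ea7c284}.
Reachable from 894b88d: {894b88d, e5955cc}.
In d2f3a25's history but not 894b88d's: {2b6d41f, 33c8836, 53338d0, 6ea9f8b, cba15b8, d08d4ae, d2f3a25, ea7c284} — 8 commits.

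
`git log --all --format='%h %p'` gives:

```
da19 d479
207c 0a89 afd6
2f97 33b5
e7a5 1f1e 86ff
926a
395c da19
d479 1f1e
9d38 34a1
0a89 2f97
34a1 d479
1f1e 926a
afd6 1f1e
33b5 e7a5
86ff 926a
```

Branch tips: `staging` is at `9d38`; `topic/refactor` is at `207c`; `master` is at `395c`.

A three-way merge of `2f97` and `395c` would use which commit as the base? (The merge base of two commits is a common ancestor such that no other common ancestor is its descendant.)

1f1e

Ancestors of 2f97: {1f1e, 2f97, 33b5, 86ff, 926a, e7a5}.
Ancestors of 395c: {1f1e, 395c, 926a, d479, da19}.
Common ancestors: {1f1e, 926a}.
Among these, 1f1e is not an ancestor of any other common ancestor — it is the merge base.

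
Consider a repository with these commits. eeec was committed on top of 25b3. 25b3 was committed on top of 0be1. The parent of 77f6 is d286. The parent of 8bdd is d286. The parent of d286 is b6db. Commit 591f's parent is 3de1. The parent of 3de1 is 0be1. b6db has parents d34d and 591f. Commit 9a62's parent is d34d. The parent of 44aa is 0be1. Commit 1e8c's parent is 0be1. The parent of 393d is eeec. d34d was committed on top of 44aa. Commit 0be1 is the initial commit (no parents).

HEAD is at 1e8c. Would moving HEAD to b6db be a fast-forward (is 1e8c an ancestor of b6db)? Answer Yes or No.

No

A fast-forward from 1e8c to b6db is possible iff 1e8c is an ancestor of b6db.
Ancestors of b6db: {0be1, 3de1, 44aa, 591f, b6db, d34d}.
1e8c is not among them, so fast-forward is not possible.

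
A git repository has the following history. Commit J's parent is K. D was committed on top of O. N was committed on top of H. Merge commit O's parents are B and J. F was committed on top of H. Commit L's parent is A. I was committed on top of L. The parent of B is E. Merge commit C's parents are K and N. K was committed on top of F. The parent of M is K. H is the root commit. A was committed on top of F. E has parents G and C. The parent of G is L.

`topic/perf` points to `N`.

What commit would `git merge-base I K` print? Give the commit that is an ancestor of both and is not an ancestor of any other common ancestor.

F

Ancestors of I: {A, F, H, I, L}.
Ancestors of K: {F, H, K}.
Common ancestors: {F, H}.
Among these, F is not an ancestor of any other common ancestor — it is the merge base.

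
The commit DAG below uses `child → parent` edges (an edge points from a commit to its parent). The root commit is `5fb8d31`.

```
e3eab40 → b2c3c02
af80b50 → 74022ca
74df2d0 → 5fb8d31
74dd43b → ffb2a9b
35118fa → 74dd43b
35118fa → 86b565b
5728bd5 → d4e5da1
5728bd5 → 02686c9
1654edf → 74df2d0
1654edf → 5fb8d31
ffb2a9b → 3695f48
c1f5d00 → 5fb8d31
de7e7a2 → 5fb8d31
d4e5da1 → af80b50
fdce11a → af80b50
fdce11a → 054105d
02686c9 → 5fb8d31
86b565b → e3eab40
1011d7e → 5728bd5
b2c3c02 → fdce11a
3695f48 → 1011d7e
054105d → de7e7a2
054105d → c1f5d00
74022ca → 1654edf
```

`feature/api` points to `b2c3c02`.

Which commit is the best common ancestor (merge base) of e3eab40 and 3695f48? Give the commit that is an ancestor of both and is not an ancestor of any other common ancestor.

Ancestors of e3eab40: {054105d, 1654edf, 5fb8d31, 74022ca, 74df2d0, af80b50, b2c3c02, c1f5d00, de7e7a2, e3eab40, fdce11a}.
Ancestors of 3695f48: {02686c9, 1011d7e, 1654edf, 3695f48, 5728bd5, 5fb8d31, 74022ca, 74df2d0, af80b50, d4e5da1}.
Common ancestors: {1654edf, 5fb8d31, 74022ca, 74df2d0, af80b50}.
Among these, af80b50 is not an ancestor of any other common ancestor — it is the merge base.

af80b50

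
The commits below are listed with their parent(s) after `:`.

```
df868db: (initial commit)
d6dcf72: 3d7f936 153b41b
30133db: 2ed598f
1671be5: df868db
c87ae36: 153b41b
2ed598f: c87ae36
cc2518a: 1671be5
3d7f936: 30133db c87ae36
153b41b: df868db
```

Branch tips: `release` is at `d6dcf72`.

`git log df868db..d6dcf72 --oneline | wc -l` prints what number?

6

Reachable from d6dcf72: {153b41b, 2ed598f, 30133db, 3d7f936, c87ae36, d6dcf72, df868db}.
Reachable from df868db: {df868db}.
In d6dcf72's history but not df868db's: {153b41b, 2ed598f, 30133db, 3d7f936, c87ae36, d6dcf72} — 6 commits.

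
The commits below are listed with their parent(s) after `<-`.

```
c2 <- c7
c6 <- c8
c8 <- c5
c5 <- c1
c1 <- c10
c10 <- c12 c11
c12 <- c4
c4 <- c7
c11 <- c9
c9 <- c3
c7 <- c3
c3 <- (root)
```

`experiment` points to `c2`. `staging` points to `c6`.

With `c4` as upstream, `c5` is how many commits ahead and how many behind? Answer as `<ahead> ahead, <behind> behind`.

6 ahead, 0 behind

Reachable from c5: {c1, c10, c11, c12, c3, c4, c5, c7, c9}.
Reachable from c4: {c3, c4, c7}.
Only in c5's history (ahead): {c1, c10, c11, c12, c5, c9} — 6.
Only in c4's history (behind): {} — 0.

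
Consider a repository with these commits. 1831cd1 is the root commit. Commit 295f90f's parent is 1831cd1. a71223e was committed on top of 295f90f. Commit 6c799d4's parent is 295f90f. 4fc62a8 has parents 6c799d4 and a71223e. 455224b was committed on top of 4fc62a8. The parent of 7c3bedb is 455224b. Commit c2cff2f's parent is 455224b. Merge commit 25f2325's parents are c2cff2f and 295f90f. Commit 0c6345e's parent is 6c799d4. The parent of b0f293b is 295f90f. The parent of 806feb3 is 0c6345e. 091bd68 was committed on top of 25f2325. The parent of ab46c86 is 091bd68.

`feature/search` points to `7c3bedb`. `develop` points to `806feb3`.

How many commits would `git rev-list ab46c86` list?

Walking parent pointers from ab46c86: reachable set = {091bd68, 1831cd1, 25f2325, 295f90f, 455224b, 4fc62a8, 6c799d4, a71223e, ab46c86, c2cff2f}.
That is 10 commits.

10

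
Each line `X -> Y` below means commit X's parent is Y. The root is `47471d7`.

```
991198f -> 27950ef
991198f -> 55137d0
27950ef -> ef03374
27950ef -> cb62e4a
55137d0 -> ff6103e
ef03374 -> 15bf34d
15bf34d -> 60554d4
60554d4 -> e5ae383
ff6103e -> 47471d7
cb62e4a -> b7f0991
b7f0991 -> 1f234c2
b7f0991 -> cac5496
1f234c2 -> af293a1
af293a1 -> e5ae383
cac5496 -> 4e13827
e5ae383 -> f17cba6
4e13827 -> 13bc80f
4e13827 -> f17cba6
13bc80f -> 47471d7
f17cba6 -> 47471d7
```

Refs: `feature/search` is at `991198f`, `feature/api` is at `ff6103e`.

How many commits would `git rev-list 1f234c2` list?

Walking parent pointers from 1f234c2: reachable set = {1f234c2, 47471d7, af293a1, e5ae383, f17cba6}.
That is 5 commits.

5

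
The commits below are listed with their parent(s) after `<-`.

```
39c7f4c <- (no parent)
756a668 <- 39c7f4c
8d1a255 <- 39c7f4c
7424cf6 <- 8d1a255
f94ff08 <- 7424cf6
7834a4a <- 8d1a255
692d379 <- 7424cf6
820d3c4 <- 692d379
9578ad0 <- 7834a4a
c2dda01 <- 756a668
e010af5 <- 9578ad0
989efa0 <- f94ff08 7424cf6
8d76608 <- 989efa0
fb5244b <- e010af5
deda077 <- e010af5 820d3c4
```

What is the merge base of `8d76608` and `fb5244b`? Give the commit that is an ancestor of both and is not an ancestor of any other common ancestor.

8d1a255

Ancestors of 8d76608: {39c7f4c, 7424cf6, 8d1a255, 8d76608, 989efa0, f94ff08}.
Ancestors of fb5244b: {39c7f4c, 7834a4a, 8d1a255, 9578ad0, e010af5, fb5244b}.
Common ancestors: {39c7f4c, 8d1a255}.
Among these, 8d1a255 is not an ancestor of any other common ancestor — it is the merge base.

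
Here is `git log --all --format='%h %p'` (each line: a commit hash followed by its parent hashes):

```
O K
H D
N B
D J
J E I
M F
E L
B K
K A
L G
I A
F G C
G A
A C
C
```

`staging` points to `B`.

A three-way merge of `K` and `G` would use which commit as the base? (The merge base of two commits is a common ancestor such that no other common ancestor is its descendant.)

A

Ancestors of K: {A, C, K}.
Ancestors of G: {A, C, G}.
Common ancestors: {A, C}.
Among these, A is not an ancestor of any other common ancestor — it is the merge base.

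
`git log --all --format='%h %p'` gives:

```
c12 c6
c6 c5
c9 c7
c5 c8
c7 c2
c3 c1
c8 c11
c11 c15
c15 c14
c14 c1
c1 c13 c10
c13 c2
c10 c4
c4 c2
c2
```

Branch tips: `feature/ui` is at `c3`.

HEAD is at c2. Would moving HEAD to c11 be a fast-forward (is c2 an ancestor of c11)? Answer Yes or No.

A fast-forward from c2 to c11 is possible iff c2 is an ancestor of c11.
Ancestors of c11: {c1, c10, c11, c13, c14, c15, c2, c4}.
c2 is among them, so fast-forward is possible.

Yes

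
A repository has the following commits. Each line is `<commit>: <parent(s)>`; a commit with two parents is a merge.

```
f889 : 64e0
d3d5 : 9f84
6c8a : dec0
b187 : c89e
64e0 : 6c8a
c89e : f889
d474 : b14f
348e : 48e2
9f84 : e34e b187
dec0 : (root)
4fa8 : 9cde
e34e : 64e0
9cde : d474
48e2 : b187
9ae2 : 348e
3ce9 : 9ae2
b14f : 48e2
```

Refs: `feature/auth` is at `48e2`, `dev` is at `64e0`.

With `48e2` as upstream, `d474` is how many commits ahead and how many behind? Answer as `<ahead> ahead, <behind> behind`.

2 ahead, 0 behind

Reachable from d474: {48e2, 64e0, 6c8a, b14f, b187, c89e, d474, dec0, f889}.
Reachable from 48e2: {48e2, 64e0, 6c8a, b187, c89e, dec0, f889}.
Only in d474's history (ahead): {b14f, d474} — 2.
Only in 48e2's history (behind): {} — 0.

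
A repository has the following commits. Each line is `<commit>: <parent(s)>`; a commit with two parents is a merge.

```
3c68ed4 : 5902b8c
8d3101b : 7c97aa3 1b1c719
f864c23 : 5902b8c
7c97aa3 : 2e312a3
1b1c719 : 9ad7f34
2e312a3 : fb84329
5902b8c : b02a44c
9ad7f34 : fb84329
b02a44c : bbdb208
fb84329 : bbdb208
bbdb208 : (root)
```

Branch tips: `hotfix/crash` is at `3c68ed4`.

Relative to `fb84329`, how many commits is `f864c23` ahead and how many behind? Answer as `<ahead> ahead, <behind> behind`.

3 ahead, 1 behind

Reachable from f864c23: {5902b8c, b02a44c, bbdb208, f864c23}.
Reachable from fb84329: {bbdb208, fb84329}.
Only in f864c23's history (ahead): {5902b8c, b02a44c, f864c23} — 3.
Only in fb84329's history (behind): {fb84329} — 1.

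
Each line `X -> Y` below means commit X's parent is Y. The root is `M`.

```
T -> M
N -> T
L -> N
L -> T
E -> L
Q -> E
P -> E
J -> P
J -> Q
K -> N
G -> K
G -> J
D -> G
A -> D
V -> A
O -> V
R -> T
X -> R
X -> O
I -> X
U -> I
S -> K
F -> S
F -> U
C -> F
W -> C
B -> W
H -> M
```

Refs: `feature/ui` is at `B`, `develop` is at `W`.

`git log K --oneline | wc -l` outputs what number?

Walking parent pointers from K: reachable set = {K, M, N, T}.
That is 4 commits.

4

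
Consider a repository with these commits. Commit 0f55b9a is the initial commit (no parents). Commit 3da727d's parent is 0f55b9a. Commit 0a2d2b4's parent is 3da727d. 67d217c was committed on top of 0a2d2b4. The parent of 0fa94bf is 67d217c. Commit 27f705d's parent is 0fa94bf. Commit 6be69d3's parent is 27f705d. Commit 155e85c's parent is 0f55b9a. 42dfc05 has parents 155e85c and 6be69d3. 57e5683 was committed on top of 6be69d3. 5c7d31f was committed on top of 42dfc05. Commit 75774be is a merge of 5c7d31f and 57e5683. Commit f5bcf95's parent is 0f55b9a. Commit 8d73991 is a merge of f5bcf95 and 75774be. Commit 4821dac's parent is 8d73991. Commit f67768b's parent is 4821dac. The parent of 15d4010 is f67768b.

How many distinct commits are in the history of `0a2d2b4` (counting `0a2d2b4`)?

3

Walking parent pointers from 0a2d2b4: reachable set = {0a2d2b4, 0f55b9a, 3da727d}.
That is 3 commits.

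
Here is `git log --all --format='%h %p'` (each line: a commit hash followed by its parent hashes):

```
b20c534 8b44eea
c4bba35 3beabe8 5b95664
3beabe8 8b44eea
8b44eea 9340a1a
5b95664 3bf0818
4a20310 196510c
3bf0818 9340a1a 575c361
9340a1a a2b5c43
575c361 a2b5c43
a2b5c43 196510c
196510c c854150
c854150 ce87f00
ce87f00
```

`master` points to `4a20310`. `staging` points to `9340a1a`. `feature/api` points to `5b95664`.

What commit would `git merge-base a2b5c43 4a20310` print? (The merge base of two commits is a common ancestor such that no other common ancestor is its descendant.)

196510c

Ancestors of a2b5c43: {196510c, a2b5c43, c854150, ce87f00}.
Ancestors of 4a20310: {196510c, 4a20310, c854150, ce87f00}.
Common ancestors: {196510c, c854150, ce87f00}.
Among these, 196510c is not an ancestor of any other common ancestor — it is the merge base.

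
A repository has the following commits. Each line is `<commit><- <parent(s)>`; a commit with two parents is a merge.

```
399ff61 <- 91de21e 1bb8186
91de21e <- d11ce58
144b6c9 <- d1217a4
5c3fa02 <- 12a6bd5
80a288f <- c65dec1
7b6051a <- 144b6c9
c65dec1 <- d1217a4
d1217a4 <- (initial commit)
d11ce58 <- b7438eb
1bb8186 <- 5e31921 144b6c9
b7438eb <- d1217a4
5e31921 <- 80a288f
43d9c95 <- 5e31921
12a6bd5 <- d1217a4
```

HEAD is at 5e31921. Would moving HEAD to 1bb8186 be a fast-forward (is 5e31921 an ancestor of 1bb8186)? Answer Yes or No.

Yes

A fast-forward from 5e31921 to 1bb8186 is possible iff 5e31921 is an ancestor of 1bb8186.
Ancestors of 1bb8186: {144b6c9, 1bb8186, 5e31921, 80a288f, c65dec1, d1217a4}.
5e31921 is among them, so fast-forward is possible.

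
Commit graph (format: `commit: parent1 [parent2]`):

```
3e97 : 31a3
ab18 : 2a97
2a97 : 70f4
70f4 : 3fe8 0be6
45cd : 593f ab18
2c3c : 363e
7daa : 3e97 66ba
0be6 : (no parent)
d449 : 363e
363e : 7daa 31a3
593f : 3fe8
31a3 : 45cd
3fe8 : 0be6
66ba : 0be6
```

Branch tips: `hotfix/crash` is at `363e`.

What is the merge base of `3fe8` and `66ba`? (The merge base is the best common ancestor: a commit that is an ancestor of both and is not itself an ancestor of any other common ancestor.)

Ancestors of 3fe8: {0be6, 3fe8}.
Ancestors of 66ba: {0be6, 66ba}.
Common ancestors: {0be6}.
The only common ancestor is 0be6, so it is the merge base.

0be6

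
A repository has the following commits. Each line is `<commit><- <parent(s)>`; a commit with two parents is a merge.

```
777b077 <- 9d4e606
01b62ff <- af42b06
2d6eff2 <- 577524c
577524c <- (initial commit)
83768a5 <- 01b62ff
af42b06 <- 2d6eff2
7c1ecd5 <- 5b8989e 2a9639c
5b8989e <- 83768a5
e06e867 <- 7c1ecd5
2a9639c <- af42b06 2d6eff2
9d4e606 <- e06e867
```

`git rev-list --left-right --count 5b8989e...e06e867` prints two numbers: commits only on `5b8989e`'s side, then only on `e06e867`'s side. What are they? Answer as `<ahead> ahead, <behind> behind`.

0 ahead, 3 behind

Reachable from 5b8989e: {01b62ff, 2d6eff2, 577524c, 5b8989e, 83768a5, af42b06}.
Reachable from e06e867: {01b62ff, 2a9639c, 2d6eff2, 577524c, 5b8989e, 7c1ecd5, 83768a5, af42b06, e06e867}.
Only in 5b8989e's history (ahead): {} — 0.
Only in e06e867's history (behind): {2a9639c, 7c1ecd5, e06e867} — 3.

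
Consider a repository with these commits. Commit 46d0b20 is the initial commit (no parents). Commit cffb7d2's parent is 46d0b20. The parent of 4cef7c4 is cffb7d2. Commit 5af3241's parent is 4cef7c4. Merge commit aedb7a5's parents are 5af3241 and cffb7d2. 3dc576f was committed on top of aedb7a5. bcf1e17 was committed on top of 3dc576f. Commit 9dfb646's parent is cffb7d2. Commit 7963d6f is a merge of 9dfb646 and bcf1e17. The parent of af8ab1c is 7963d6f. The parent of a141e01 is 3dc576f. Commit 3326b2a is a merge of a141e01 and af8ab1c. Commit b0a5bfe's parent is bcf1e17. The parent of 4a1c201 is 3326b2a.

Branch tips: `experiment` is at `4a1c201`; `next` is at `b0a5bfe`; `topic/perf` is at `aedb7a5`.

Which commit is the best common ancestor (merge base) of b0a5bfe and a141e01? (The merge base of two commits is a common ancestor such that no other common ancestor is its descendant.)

3dc576f

Ancestors of b0a5bfe: {3dc576f, 46d0b20, 4cef7c4, 5af3241, aedb7a5, b0a5bfe, bcf1e17, cffb7d2}.
Ancestors of a141e01: {3dc576f, 46d0b20, 4cef7c4, 5af3241, a141e01, aedb7a5, cffb7d2}.
Common ancestors: {3dc576f, 46d0b20, 4cef7c4, 5af3241, aedb7a5, cffb7d2}.
Among these, 3dc576f is not an ancestor of any other common ancestor — it is the merge base.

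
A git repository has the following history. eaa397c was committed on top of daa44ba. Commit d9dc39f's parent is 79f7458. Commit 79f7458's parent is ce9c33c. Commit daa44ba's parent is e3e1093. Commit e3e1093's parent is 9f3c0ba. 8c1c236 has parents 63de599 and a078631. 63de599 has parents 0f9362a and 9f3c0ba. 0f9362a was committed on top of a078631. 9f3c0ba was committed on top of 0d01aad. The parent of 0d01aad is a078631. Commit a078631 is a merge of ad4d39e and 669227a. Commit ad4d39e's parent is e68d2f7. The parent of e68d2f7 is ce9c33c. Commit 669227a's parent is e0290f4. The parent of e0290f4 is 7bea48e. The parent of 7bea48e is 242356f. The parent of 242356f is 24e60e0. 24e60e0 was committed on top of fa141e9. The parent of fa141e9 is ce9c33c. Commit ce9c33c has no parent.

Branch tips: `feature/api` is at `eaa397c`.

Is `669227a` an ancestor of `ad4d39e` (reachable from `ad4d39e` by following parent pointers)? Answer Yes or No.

Ancestors of ad4d39e: {ad4d39e, ce9c33c, e68d2f7}.
669227a is not in that set, so it is not an ancestor of ad4d39e.

No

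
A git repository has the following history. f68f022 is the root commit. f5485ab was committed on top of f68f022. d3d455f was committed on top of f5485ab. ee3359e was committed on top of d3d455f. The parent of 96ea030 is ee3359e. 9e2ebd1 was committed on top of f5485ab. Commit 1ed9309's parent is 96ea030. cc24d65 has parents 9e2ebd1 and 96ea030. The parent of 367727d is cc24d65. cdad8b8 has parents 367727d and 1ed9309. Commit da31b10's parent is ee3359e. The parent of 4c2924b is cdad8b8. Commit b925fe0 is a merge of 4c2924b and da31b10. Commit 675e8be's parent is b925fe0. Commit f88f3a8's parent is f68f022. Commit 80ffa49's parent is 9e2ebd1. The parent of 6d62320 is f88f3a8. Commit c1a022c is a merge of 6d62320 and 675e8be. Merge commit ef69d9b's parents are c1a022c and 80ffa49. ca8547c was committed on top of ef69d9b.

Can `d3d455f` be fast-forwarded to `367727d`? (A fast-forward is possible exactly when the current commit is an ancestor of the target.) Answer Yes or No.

Yes

A fast-forward from d3d455f to 367727d is possible iff d3d455f is an ancestor of 367727d.
Ancestors of 367727d: {367727d, 96ea030, 9e2ebd1, cc24d65, d3d455f, ee3359e, f5485ab, f68f022}.
d3d455f is among them, so fast-forward is possible.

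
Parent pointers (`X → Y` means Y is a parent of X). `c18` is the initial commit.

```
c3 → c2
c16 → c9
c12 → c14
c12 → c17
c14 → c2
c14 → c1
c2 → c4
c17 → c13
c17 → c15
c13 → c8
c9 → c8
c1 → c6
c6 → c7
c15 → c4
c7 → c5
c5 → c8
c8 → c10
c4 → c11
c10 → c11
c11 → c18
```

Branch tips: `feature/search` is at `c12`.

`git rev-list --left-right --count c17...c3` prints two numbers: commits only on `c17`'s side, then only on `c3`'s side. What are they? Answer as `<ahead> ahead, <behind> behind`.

Reachable from c17: {c10, c11, c13, c15, c17, c18, c4, c8}.
Reachable from c3: {c11, c18, c2, c3, c4}.
Only in c17's history (ahead): {c10, c13, c15, c17, c8} — 5.
Only in c3's history (behind): {c2, c3} — 2.

5 ahead, 2 behind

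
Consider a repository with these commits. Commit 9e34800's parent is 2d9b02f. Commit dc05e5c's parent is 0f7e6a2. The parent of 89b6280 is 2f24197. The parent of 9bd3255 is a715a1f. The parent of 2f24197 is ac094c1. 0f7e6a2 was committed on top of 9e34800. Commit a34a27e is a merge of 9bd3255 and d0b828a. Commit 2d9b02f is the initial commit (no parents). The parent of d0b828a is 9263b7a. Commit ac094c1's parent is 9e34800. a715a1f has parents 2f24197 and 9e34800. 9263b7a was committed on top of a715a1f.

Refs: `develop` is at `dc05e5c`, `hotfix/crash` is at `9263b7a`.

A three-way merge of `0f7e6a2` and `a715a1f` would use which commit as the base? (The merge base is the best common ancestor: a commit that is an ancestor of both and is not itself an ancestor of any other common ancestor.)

9e34800

Ancestors of 0f7e6a2: {0f7e6a2, 2d9b02f, 9e34800}.
Ancestors of a715a1f: {2d9b02f, 2f24197, 9e34800, a715a1f, ac094c1}.
Common ancestors: {2d9b02f, 9e34800}.
Among these, 9e34800 is not an ancestor of any other common ancestor — it is the merge base.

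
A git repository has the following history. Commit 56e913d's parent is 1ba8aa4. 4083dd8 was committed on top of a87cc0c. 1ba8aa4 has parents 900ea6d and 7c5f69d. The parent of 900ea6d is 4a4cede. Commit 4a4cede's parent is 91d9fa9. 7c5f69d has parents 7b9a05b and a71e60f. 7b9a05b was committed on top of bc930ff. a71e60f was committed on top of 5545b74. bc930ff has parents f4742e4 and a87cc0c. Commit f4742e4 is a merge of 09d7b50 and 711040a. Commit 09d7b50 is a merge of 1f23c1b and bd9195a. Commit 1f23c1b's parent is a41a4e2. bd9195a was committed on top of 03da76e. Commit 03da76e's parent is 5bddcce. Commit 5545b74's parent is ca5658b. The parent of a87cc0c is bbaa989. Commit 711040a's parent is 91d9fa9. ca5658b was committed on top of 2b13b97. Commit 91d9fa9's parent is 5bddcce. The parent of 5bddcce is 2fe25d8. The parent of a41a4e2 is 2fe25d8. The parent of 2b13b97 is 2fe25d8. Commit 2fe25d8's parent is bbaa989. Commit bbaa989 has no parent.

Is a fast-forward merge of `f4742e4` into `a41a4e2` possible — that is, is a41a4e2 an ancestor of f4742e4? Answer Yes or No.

A fast-forward from a41a4e2 to f4742e4 is possible iff a41a4e2 is an ancestor of f4742e4.
Ancestors of f4742e4: {03da76e, 09d7b50, 1f23c1b, 2fe25d8, 5bddcce, 711040a, 91d9fa9, a41a4e2, bbaa989, bd9195a, f4742e4}.
a41a4e2 is among them, so fast-forward is possible.

Yes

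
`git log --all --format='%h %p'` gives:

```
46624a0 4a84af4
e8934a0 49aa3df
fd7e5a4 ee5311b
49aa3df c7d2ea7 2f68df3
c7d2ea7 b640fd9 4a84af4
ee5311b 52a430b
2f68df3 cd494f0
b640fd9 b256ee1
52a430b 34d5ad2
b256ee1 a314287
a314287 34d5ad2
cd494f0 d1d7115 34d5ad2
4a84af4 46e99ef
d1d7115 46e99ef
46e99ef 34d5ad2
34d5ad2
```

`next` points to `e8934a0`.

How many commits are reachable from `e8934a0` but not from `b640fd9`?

Reachable from e8934a0: {2f68df3, 34d5ad2, 46e99ef, 49aa3df, 4a84af4, a314287, b256ee1, b640fd9, c7d2ea7, cd494f0, d1d7115, e8934a0}.
Reachable from b640fd9: {34d5ad2, a314287, b256ee1, b640fd9}.
In e8934a0's history but not b640fd9's: {2f68df3, 46e99ef, 49aa3df, 4a84af4, c7d2ea7, cd494f0, d1d7115, e8934a0} — 8 commits.

8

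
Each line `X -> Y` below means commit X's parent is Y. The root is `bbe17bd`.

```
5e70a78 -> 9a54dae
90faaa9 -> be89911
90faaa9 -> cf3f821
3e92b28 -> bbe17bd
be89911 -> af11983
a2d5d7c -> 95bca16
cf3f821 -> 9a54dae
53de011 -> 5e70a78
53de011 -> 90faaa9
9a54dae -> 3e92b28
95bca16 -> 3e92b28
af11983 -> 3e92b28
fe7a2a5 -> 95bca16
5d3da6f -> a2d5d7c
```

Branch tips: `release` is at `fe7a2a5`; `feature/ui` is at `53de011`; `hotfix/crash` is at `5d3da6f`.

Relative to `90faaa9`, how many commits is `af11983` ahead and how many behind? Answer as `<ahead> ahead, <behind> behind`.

Reachable from af11983: {3e92b28, af11983, bbe17bd}.
Reachable from 90faaa9: {3e92b28, 90faaa9, 9a54dae, af11983, bbe17bd, be89911, cf3f821}.
Only in af11983's history (ahead): {} — 0.
Only in 90faaa9's history (behind): {90faaa9, 9a54dae, be89911, cf3f821} — 4.

0 ahead, 4 behind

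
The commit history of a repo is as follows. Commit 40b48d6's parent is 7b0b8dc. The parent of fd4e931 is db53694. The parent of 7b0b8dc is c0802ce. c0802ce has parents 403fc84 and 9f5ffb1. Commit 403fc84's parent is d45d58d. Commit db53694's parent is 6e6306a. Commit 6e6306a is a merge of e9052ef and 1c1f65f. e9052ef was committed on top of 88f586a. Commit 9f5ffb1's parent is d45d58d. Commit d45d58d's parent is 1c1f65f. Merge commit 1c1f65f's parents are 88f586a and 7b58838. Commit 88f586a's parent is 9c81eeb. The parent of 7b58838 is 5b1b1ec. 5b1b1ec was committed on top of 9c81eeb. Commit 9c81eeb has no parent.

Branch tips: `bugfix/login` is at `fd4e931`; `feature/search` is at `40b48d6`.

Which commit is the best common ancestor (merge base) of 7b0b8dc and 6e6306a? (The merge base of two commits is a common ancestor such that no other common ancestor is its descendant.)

Ancestors of 7b0b8dc: {1c1f65f, 403fc84, 5b1b1ec, 7b0b8dc, 7b58838, 88f586a, 9c81eeb, 9f5ffb1, c0802ce, d45d58d}.
Ancestors of 6e6306a: {1c1f65f, 5b1b1ec, 6e6306a, 7b58838, 88f586a, 9c81eeb, e9052ef}.
Common ancestors: {1c1f65f, 5b1b1ec, 7b58838, 88f586a, 9c81eeb}.
Among these, 1c1f65f is not an ancestor of any other common ancestor — it is the merge base.

1c1f65f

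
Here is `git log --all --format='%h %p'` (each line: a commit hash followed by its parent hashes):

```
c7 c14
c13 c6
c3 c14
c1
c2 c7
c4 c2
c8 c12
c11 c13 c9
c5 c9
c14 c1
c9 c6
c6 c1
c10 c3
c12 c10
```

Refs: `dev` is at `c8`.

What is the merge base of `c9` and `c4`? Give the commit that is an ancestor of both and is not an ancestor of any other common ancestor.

c1

Ancestors of c9: {c1, c6, c9}.
Ancestors of c4: {c1, c14, c2, c4, c7}.
Common ancestors: {c1}.
The only common ancestor is c1, so it is the merge base.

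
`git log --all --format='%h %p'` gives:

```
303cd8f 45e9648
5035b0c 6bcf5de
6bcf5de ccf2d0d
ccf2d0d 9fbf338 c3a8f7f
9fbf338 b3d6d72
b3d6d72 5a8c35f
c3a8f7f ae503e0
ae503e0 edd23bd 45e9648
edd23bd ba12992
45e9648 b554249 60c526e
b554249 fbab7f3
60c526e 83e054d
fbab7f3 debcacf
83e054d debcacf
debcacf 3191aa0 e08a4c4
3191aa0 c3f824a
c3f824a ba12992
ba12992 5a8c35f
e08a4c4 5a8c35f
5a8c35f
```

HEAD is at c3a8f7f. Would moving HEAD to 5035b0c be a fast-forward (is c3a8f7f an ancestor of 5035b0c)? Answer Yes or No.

A fast-forward from c3a8f7f to 5035b0c is possible iff c3a8f7f is an ancestor of 5035b0c.
Ancestors of 5035b0c: {3191aa0, 45e9648, 5035b0c, 5a8c35f, 60c526e, 6bcf5de, 83e054d, 9fbf338, ae503e0, b3d6d72, b554249, ba12992, c3a8f7f, c3f824a, ccf2d0d, debcacf, e08a4c4, edd23bd, fbab7f3}.
c3a8f7f is among them, so fast-forward is possible.

Yes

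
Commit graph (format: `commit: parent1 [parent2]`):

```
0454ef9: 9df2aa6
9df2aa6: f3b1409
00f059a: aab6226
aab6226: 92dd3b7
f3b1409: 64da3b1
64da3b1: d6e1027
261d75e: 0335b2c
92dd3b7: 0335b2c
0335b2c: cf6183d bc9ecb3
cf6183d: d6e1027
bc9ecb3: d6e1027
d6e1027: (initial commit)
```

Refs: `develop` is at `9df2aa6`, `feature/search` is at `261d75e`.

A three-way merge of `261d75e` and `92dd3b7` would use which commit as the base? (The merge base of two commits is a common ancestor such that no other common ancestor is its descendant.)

Ancestors of 261d75e: {0335b2c, 261d75e, bc9ecb3, cf6183d, d6e1027}.
Ancestors of 92dd3b7: {0335b2c, 92dd3b7, bc9ecb3, cf6183d, d6e1027}.
Common ancestors: {0335b2c, bc9ecb3, cf6183d, d6e1027}.
Among these, 0335b2c is not an ancestor of any other common ancestor — it is the merge base.

0335b2c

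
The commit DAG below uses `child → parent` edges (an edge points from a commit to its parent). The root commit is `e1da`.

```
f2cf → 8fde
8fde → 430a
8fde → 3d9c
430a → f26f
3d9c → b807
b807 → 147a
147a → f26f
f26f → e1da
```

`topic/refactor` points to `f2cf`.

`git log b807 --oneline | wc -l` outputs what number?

4

Walking parent pointers from b807: reachable set = {147a, b807, e1da, f26f}.
That is 4 commits.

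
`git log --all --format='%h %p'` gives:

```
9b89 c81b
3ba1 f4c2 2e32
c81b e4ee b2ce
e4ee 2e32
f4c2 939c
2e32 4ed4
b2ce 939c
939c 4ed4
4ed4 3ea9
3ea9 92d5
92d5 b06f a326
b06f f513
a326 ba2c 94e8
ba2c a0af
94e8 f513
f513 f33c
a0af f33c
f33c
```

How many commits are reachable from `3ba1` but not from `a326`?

8

Reachable from 3ba1: {2e32, 3ba1, 3ea9, 4ed4, 92d5, 939c, 94e8, a0af, a326, b06f, ba2c, f33c, f4c2, f513}.
Reachable from a326: {94e8, a0af, a326, ba2c, f33c, f513}.
In 3ba1's history but not a326's: {2e32, 3ba1, 3ea9, 4ed4, 92d5, 939c, b06f, f4c2} — 8 commits.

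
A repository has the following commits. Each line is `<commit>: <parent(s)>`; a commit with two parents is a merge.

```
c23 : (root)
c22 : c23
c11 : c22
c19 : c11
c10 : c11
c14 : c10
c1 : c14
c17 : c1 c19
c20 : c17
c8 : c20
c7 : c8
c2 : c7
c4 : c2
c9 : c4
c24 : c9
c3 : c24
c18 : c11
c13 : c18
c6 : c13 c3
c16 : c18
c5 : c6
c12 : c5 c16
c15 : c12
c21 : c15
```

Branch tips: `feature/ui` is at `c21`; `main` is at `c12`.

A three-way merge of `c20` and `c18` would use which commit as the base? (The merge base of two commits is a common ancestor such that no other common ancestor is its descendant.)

c11

Ancestors of c20: {c1, c10, c11, c14, c17, c19, c20, c22, c23}.
Ancestors of c18: {c11, c18, c22, c23}.
Common ancestors: {c11, c22, c23}.
Among these, c11 is not an ancestor of any other common ancestor — it is the merge base.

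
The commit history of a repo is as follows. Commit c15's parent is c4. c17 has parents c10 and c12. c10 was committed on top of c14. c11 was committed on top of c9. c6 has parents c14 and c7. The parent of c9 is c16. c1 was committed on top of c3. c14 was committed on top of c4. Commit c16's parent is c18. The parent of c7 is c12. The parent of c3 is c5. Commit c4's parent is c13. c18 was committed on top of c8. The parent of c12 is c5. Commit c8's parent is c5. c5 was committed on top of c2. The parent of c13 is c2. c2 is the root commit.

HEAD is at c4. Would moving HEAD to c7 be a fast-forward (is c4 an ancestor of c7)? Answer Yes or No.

No

A fast-forward from c4 to c7 is possible iff c4 is an ancestor of c7.
Ancestors of c7: {c12, c2, c5, c7}.
c4 is not among them, so fast-forward is not possible.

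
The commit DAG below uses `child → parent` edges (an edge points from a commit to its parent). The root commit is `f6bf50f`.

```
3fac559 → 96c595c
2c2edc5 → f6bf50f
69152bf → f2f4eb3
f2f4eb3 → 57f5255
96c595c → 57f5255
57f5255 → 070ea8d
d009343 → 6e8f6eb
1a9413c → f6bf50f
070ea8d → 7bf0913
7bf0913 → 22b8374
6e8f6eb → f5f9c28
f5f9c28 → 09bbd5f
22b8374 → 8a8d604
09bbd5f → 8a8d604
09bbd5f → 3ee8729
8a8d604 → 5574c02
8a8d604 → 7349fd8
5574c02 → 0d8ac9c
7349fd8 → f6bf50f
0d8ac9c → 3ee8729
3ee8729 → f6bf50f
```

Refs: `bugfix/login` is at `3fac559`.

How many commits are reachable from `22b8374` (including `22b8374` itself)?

Walking parent pointers from 22b8374: reachable set = {0d8ac9c, 22b8374, 3ee8729, 5574c02, 7349fd8, 8a8d604, f6bf50f}.
That is 7 commits.

7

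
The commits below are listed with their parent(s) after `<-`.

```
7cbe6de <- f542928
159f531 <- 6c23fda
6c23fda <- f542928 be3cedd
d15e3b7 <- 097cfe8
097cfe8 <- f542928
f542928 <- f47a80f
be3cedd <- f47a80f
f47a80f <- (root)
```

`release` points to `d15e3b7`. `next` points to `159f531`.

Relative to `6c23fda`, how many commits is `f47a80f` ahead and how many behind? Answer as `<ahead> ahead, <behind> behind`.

Reachable from f47a80f: {f47a80f}.
Reachable from 6c23fda: {6c23fda, be3cedd, f47a80f, f542928}.
Only in f47a80f's history (ahead): {} — 0.
Only in 6c23fda's history (behind): {6c23fda, be3cedd, f542928} — 3.

0 ahead, 3 behind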